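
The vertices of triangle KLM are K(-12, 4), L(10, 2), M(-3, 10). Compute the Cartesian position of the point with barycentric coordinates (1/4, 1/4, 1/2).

(-2, 13/2)

N = (1/4)·K + (1/4)·L + (1/2)·M.
x-coordinate: (1/4)·(-12) + (1/4)·10 + (1/2)·(-3) = -2.
y-coordinate: (1/4)·4 + (1/4)·2 + (1/2)·10 = 13/2.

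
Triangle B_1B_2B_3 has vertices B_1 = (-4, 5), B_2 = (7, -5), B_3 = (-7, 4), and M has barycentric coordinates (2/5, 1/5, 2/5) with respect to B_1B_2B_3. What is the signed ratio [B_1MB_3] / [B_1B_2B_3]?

1/5

The signed ratio [B_1MB_3]/[B_1B_2B_3] equals the barycentric coordinate of M at vertex B_2, which is 1/5.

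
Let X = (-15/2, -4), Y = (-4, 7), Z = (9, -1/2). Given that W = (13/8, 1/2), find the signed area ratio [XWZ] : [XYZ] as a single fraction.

[XYZ] = ½·((-15/2)·(7−(-1/2)) + (-4)·(-1/2−(-4)) + 9·(-4−7)) = ½·(-225/4 − 14 − 99) = -677/8.
[XWZ] = ½·((-15/2)·(1/2−(-1/2)) + (13/8)·(-1/2−(-4)) + 9·(-4−(1/2))) = ½·(-15/2 + 91/16 − 81/2) = -677/32, so the ratio is (-677/32)/(-677/8) = 1/4.

1/4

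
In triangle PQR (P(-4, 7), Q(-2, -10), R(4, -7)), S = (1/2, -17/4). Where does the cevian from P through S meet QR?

Barycentric coordinates of S with respect to PQR: (1/4, 1/4, 1/2).
On side QR the P-coordinate is zero; dropping S's P-weight 1/4 and renormalizing the remaining 1/4 : 1/2 gives weights 1/3, 2/3 on Q, R.
T = (1/3)·(-2, -10) + (2/3)·(4, -7) = (2, -8).

(2, -8)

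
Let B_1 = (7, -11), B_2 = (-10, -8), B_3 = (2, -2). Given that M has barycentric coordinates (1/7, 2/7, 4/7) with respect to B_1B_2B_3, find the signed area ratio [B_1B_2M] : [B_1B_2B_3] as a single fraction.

The signed ratio [B_1B_2M]/[B_1B_2B_3] equals the barycentric coordinate of M at vertex B_3, which is 4/7.

4/7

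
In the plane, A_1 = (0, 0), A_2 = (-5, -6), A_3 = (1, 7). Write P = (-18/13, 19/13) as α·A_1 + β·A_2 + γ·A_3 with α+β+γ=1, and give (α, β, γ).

Signed area of the reference triangle: [A_1A_2A_3] = ½·(0·(-6−7) + (-5)·(7−0) + 1·(0−(-6))) = ½·(0 − 35 + 6) = -29/2.
[PA_2A_3] = ½·((-18/13)·(-6−7) + (-5)·(7−(19/13)) + 1·(19/13−(-6))) = ½·(18 − 360/13 + 97/13) = -29/26, so the A_1-coordinate is (-29/26)/(-29/2) = 1/13.
[A_1PA_3] = ½·(0·(19/13−7) + (-18/13)·(7−0) + 1·(0−(19/13))) = ½·(0 − 126/13 − 19/13) = -145/26, so the A_2-coordinate is 5/13.
[A_1A_2P] = ½·(0·(-6−(19/13)) + (-5)·(19/13−0) + (-18/13)·(0−(-6))) = ½·(0 − 95/13 − 108/13) = -203/26, so the A_3-coordinate is 7/13.
Check: 1/13 + 5/13 + 7/13 = 1.

(1/13, 5/13, 7/13)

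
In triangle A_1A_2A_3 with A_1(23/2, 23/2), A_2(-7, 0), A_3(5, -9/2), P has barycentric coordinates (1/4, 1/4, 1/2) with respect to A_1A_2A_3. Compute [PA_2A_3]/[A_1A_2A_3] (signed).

1/4

The signed ratio [PA_2A_3]/[A_1A_2A_3] equals the barycentric coordinate of P at vertex A_1, which is 1/4.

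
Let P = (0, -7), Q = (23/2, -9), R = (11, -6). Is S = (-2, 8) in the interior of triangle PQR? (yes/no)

no

Barycentric coordinates of S: (64/67, -334/67, 337/67).
The three coordinates are positive, negative, positive; a point is interior exactly when all three are positive.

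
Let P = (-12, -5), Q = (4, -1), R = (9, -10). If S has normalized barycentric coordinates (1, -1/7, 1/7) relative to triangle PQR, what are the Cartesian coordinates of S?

S = 1·P + (-1/7)·Q + (1/7)·R.
x-coordinate: 1·(-12) + (-1/7)·4 + (1/7)·9 = -79/7.
y-coordinate: 1·(-5) + (-1/7)·(-1) + (1/7)·(-10) = -44/7.

(-79/7, -44/7)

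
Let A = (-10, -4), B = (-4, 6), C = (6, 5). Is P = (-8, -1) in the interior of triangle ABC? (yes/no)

Barycentric coordinates of P: (37/53, 15/53, 1/53).
The three coordinates are positive, positive, positive; a point is interior exactly when all three are positive.

yes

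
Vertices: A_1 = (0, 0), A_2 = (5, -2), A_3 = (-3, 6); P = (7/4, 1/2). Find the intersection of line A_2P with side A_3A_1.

Barycentric coordinates of P with respect to A_1A_2A_3: (1/4, 1/2, 1/4).
On side A_3A_1 the A_2-coordinate is zero; dropping P's A_2-weight 1/2 and renormalizing the remaining 1/4 : 1/4 gives weights 1/2, 1/2 on A_3, A_1.
Q = (1/2)·(-3, 6) + (1/2)·(0, 0) = (-3/2, 3).

(-3/2, 3)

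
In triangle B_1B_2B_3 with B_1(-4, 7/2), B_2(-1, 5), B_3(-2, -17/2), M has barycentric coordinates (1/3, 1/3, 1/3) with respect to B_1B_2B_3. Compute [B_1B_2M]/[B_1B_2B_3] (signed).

1/3

The signed ratio [B_1B_2M]/[B_1B_2B_3] equals the barycentric coordinate of M at vertex B_3, which is 1/3.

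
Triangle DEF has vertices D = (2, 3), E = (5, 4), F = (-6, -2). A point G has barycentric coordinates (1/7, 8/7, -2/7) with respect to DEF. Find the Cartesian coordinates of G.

(54/7, 39/7)

G = (1/7)·D + (8/7)·E + (-2/7)·F.
x-coordinate: (1/7)·2 + (8/7)·5 + (-2/7)·(-6) = 54/7.
y-coordinate: (1/7)·3 + (8/7)·4 + (-2/7)·(-2) = 39/7.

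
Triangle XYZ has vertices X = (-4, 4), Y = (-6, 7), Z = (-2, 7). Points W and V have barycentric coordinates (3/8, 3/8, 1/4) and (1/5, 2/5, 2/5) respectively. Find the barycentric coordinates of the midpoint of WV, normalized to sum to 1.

Since both coordinate triples sum to 1, the midpoint's barycentrics are the componentwise average.
(3/8+1/5)/2 = 23/80; similarly 31/80 and 13/40.

(23/80, 31/80, 13/40)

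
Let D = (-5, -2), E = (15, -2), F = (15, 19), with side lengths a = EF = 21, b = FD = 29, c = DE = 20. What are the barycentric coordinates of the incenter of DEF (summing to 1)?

The incenter has barycentric coordinates proportional to the opposite side lengths: (21 : 29 : 20).
Normalizing by 21+29+20 = 70 gives (3/10, 29/70, 2/7).

(3/10, 29/70, 2/7)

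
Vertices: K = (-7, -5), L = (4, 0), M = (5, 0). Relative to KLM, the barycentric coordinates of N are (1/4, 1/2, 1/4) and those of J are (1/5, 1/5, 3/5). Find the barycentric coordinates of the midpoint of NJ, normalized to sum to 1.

Since both coordinate triples sum to 1, the midpoint's barycentrics are the componentwise average.
(1/4+1/5)/2 = 9/40; similarly 7/20 and 17/40.

(9/40, 7/20, 17/40)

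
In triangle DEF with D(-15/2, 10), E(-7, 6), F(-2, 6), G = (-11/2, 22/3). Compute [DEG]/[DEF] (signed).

[DEF] = ½·((-15/2)·(6−6) + (-7)·(6−10) + (-2)·(10−6)) = ½·(0 + 28 − 8) = 10.
[DEG] = ½·((-15/2)·(6−(22/3)) + (-7)·(22/3−10) + (-11/2)·(10−6)) = ½·(10 + 56/3 − 22) = 10/3, so the ratio is (10/3)/10 = 1/3.

1/3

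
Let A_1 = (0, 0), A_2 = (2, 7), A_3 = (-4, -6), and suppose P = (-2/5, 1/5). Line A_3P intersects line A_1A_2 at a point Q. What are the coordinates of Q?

(1/2, 7/4)

Barycentric coordinates of P with respect to A_1A_2A_3: (3/5, 1/5, 1/5).
On side A_1A_2 the A_3-coordinate is zero; dropping P's A_3-weight 1/5 and renormalizing the remaining 3/5 : 1/5 gives weights 3/4, 1/4 on A_1, A_2.
Q = (3/4)·(0, 0) + (1/4)·(2, 7) = (1/2, 7/4).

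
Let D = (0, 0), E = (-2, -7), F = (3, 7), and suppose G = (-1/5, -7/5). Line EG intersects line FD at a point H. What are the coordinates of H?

Barycentric coordinates of G with respect to DEF: (2/5, 2/5, 1/5).
On side FD the E-coordinate is zero; dropping G's E-weight 2/5 and renormalizing the remaining 1/5 : 2/5 gives weights 1/3, 2/3 on F, D.
H = (1/3)·(3, 7) + (2/3)·(0, 0) = (1, 7/3).

(1, 7/3)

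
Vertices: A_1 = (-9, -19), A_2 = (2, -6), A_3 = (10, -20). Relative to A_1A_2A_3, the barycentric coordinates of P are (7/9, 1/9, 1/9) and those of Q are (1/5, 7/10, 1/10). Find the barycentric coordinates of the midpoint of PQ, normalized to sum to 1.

Since both coordinate triples sum to 1, the midpoint's barycentrics are the componentwise average.
(7/9+1/5)/2 = 22/45; similarly 73/180 and 19/180.

(22/45, 73/180, 19/180)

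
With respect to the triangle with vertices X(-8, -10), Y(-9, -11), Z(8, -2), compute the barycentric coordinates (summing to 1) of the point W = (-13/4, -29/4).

(3/2, -3/4, 1/4)

Signed area of the reference triangle: [XYZ] = ½·((-8)·(-11−(-2)) + (-9)·(-2−(-10)) + 8·(-10−(-11))) = ½·(72 − 72 + 8) = 4.
[WYZ] = ½·((-13/4)·(-11−(-2)) + (-9)·(-2−(-29/4)) + 8·(-29/4−(-11))) = ½·(117/4 − 189/4 + 30) = 6, so the X-coordinate is 6/4 = 3/2.
[XWZ] = ½·((-8)·(-29/4−(-2)) + (-13/4)·(-2−(-10)) + 8·(-10−(-29/4))) = ½·(42 − 26 − 22) = -3, so the Y-coordinate is -3/4.
[XYW] = ½·((-8)·(-11−(-29/4)) + (-9)·(-29/4−(-10)) + (-13/4)·(-10−(-11))) = ½·(30 − 99/4 − 13/4) = 1, so the Z-coordinate is 1/4.
Check: 3/2 − 3/4 + 1/4 = 1.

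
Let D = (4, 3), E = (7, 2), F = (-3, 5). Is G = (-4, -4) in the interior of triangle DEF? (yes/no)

no

Barycentric coordinates of G: (-93, 65, 29).
The three coordinates are negative, positive, positive; a point is interior exactly when all three are positive.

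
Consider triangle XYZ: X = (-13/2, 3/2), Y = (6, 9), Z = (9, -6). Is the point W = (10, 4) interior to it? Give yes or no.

Barycentric coordinates of W: (-3/14, 65/84, 37/84).
The three coordinates are negative, positive, positive; a point is interior exactly when all three are positive.

no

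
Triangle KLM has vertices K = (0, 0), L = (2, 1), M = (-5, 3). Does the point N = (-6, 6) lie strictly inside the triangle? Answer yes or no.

Barycentric coordinates of N: (-19/11, 12/11, 18/11).
The three coordinates are negative, positive, positive; a point is interior exactly when all three are positive.

no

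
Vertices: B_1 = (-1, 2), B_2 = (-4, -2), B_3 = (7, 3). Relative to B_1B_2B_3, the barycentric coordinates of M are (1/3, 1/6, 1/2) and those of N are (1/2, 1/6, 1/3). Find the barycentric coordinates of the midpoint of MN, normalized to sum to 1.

Since both coordinate triples sum to 1, the midpoint's barycentrics are the componentwise average.
(1/3+1/2)/2 = 5/12; similarly 1/6 and 5/12.

(5/12, 1/6, 5/12)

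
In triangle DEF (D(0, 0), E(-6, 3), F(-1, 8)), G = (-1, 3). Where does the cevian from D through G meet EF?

(-9/4, 27/4)

Barycentric coordinates of G with respect to DEF: (5/9, 1/9, 1/3).
On side EF the D-coordinate is zero; dropping G's D-weight 5/9 and renormalizing the remaining 1/9 : 1/3 gives weights 1/4, 3/4 on E, F.
H = (1/4)·(-6, 3) + (3/4)·(-1, 8) = (-9/4, 27/4).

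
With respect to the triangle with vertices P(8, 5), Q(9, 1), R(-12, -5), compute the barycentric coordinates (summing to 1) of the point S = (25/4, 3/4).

(1/8, 3/4, 1/8)

Signed area of the reference triangle: [PQR] = ½·(8·(1−(-5)) + 9·(-5−5) + (-12)·(5−1)) = ½·(48 − 90 − 48) = -45.
[SQR] = ½·((25/4)·(1−(-5)) + 9·(-5−(3/4)) + (-12)·(3/4−1)) = ½·(75/2 − 207/4 + 3) = -45/8, so the P-coordinate is (-45/8)/(-45) = 1/8.
[PSR] = ½·(8·(3/4−(-5)) + (25/4)·(-5−5) + (-12)·(5−(3/4))) = ½·(46 − 125/2 − 51) = -135/4, so the Q-coordinate is 3/4.
[PQS] = ½·(8·(1−(3/4)) + 9·(3/4−5) + (25/4)·(5−1)) = ½·(2 − 153/4 + 25) = -45/8, so the R-coordinate is 1/8.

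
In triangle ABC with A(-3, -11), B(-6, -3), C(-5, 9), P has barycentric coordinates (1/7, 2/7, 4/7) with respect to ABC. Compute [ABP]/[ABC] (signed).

The signed ratio [ABP]/[ABC] equals the barycentric coordinate of P at vertex C, which is 4/7.

4/7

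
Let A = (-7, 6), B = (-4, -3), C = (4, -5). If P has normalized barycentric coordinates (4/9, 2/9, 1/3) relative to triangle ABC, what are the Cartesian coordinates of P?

(-8/3, 1/3)

P = (4/9)·A + (2/9)·B + (1/3)·C.
x-coordinate: (4/9)·(-7) + (2/9)·(-4) + (1/3)·4 = -8/3.
y-coordinate: (4/9)·6 + (2/9)·(-3) + (1/3)·(-5) = 1/3.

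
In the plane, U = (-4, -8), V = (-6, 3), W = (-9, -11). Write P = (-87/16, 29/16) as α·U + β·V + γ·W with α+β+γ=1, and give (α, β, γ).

(3/16, 7/8, -1/16)

Signed area of the reference triangle: [UVW] = ½·((-4)·(3−(-11)) + (-6)·(-11−(-8)) + (-9)·(-8−3)) = ½·(-56 + 18 + 99) = 61/2.
[PVW] = ½·((-87/16)·(3−(-11)) + (-6)·(-11−(29/16)) + (-9)·(29/16−3)) = ½·(-609/8 + 615/8 + 171/16) = 183/32, so the U-coordinate is (183/32)/(61/2) = 3/16.
[UPW] = ½·((-4)·(29/16−(-11)) + (-87/16)·(-11−(-8)) + (-9)·(-8−(29/16))) = ½·(-205/4 + 261/16 + 1413/16) = 427/16, so the V-coordinate is 7/8.
[UVP] = ½·((-4)·(3−(29/16)) + (-6)·(29/16−(-8)) + (-87/16)·(-8−3)) = ½·(-19/4 − 471/8 + 957/16) = -61/32, so the W-coordinate is -1/16.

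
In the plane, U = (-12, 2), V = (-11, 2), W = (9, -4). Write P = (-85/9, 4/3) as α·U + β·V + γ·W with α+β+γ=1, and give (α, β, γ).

Signed area of the reference triangle: [UVW] = ½·((-12)·(2−(-4)) + (-11)·(-4−2) + 9·(2−2)) = ½·(-72 + 66 + 0) = -3.
[PVW] = ½·((-85/9)·(2−(-4)) + (-11)·(-4−(4/3)) + 9·(4/3−2)) = ½·(-170/3 + 176/3 − 6) = -2, so the U-coordinate is (-2)/(-3) = 2/3.
[UPW] = ½·((-12)·(4/3−(-4)) + (-85/9)·(-4−2) + 9·(2−(4/3))) = ½·(-64 + 170/3 + 6) = -2/3, so the V-coordinate is 2/9.
[UVP] = ½·((-12)·(2−(4/3)) + (-11)·(4/3−2) + (-85/9)·(2−2)) = ½·(-8 + 22/3 + 0) = -1/3, so the W-coordinate is 1/9.
Check: 2/3 + 2/9 + 1/9 = 1.

(2/3, 2/9, 1/9)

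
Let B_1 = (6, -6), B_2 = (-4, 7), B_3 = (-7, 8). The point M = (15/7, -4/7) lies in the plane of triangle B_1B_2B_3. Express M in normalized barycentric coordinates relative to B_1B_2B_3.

(4/7, 4/7, -1/7)

Signed area of the reference triangle: [B_1B_2B_3] = ½·(6·(7−8) + (-4)·(8−(-6)) + (-7)·(-6−7)) = ½·(-6 − 56 + 91) = 29/2.
[MB_2B_3] = ½·((15/7)·(7−8) + (-4)·(8−(-4/7)) + (-7)·(-4/7−7)) = ½·(-15/7 − 240/7 + 53) = 58/7, so the B_1-coordinate is (58/7)/(29/2) = 4/7.
[B_1MB_3] = ½·(6·(-4/7−8) + (15/7)·(8−(-6)) + (-7)·(-6−(-4/7))) = ½·(-360/7 + 30 + 38) = 58/7, so the B_2-coordinate is 4/7.
[B_1B_2M] = ½·(6·(7−(-4/7)) + (-4)·(-4/7−(-6)) + (15/7)·(-6−7)) = ½·(318/7 − 152/7 − 195/7) = -29/14, so the B_3-coordinate is -1/7.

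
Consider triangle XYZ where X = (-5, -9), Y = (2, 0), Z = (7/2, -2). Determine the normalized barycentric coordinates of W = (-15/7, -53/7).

(5/7, -2/7, 4/7)

Signed area of the reference triangle: [XYZ] = ½·((-5)·(0−(-2)) + 2·(-2−(-9)) + (7/2)·(-9−0)) = ½·(-10 + 14 − 63/2) = -55/4.
[WYZ] = ½·((-15/7)·(0−(-2)) + 2·(-2−(-53/7)) + (7/2)·(-53/7−0)) = ½·(-30/7 + 78/7 − 53/2) = -275/28, so the X-coordinate is (-275/28)/(-55/4) = 5/7.
[XWZ] = ½·((-5)·(-53/7−(-2)) + (-15/7)·(-2−(-9)) + (7/2)·(-9−(-53/7))) = ½·(195/7 − 15 − 5) = 55/14, so the Y-coordinate is -2/7.
[XYW] = ½·((-5)·(0−(-53/7)) + 2·(-53/7−(-9)) + (-15/7)·(-9−0)) = ½·(-265/7 + 20/7 + 135/7) = -55/7, so the Z-coordinate is 4/7.
Check: 5/7 − 2/7 + 4/7 = 1.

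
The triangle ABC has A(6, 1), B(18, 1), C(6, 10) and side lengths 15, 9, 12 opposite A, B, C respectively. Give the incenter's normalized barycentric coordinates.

The incenter has barycentric coordinates proportional to the opposite side lengths: (15 : 9 : 12).
Normalizing by 15+9+12 = 36 gives (5/12, 1/4, 1/3).

(5/12, 1/4, 1/3)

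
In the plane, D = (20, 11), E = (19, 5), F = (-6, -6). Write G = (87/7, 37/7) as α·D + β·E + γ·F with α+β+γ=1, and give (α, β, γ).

(4/7, 1/7, 2/7)

Signed area of the reference triangle: [DEF] = ½·(20·(5−(-6)) + 19·(-6−11) + (-6)·(11−5)) = ½·(220 − 323 − 36) = -139/2.
[GEF] = ½·((87/7)·(5−(-6)) + 19·(-6−(37/7)) + (-6)·(37/7−5)) = ½·(957/7 − 1501/7 − 12/7) = -278/7, so the D-coordinate is (-278/7)/(-139/2) = 4/7.
[DGF] = ½·(20·(37/7−(-6)) + (87/7)·(-6−11) + (-6)·(11−(37/7))) = ½·(1580/7 − 1479/7 − 240/7) = -139/14, so the E-coordinate is 1/7.
[DEG] = ½·(20·(5−(37/7)) + 19·(37/7−11) + (87/7)·(11−5)) = ½·(-40/7 − 760/7 + 522/7) = -139/7, so the F-coordinate is 2/7.
Check: 4/7 + 1/7 + 2/7 = 1.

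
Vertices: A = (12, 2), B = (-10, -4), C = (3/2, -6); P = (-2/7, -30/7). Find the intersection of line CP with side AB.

(-8/3, -2)

Barycentric coordinates of P with respect to ABC: (1/7, 2/7, 4/7).
On side AB the C-coordinate is zero; dropping P's C-weight 4/7 and renormalizing the remaining 1/7 : 2/7 gives weights 1/3, 2/3 on A, B.
Q = (1/3)·(12, 2) + (2/3)·(-10, -4) = (-8/3, -2).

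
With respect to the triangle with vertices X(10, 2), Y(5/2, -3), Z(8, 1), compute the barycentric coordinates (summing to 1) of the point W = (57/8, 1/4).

Signed area of the reference triangle: [XYZ] = ½·(10·(-3−1) + (5/2)·(1−2) + 8·(2−(-3))) = ½·(-40 − 5/2 + 40) = -5/4.
[WYZ] = ½·((57/8)·(-3−1) + (5/2)·(1−(1/4)) + 8·(1/4−(-3))) = ½·(-57/2 + 15/8 + 26) = -5/16, so the X-coordinate is (-5/16)/(-5/4) = 1/4.
[XWZ] = ½·(10·(1/4−1) + (57/8)·(1−2) + 8·(2−(1/4))) = ½·(-15/2 − 57/8 + 14) = -5/16, so the Y-coordinate is 1/4.
[XYW] = ½·(10·(-3−(1/4)) + (5/2)·(1/4−2) + (57/8)·(2−(-3))) = ½·(-65/2 − 35/8 + 285/8) = -5/8, so the Z-coordinate is 1/2.

(1/4, 1/4, 1/2)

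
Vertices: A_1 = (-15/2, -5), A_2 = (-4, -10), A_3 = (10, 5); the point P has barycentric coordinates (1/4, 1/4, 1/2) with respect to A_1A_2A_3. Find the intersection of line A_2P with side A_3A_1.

(25/6, 5/3)

Line A_2P meets A_3A_1 where the A_2-coordinate vanishes; zeroing P's A_2-weight and renormalizing leaves A_3, A_1-weights 1/2 : 1/4 → (2/3, 1/3).
So Q = (2/3)·A_3 + (1/3)·A_1 = (25/6, 5/3).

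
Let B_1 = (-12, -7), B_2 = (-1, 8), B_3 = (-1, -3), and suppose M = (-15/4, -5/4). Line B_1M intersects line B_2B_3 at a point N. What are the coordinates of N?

Barycentric coordinates of M with respect to B_1B_2B_3: (1/4, 1/4, 1/2).
On side B_2B_3 the B_1-coordinate is zero; dropping M's B_1-weight 1/4 and renormalizing the remaining 1/4 : 1/2 gives weights 1/3, 2/3 on B_2, B_3.
N = (1/3)·(-1, 8) + (2/3)·(-1, -3) = (-1, 2/3).

(-1, 2/3)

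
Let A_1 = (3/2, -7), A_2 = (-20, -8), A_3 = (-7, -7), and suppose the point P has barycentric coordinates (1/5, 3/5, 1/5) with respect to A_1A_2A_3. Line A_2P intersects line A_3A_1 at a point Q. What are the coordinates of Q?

Line A_2P meets A_3A_1 where the A_2-coordinate vanishes; zeroing P's A_2-weight and renormalizing leaves A_3, A_1-weights 1/5 : 1/5 → (1/2, 1/2).
So Q = (1/2)·A_3 + (1/2)·A_1 = (-11/4, -7).

(-11/4, -7)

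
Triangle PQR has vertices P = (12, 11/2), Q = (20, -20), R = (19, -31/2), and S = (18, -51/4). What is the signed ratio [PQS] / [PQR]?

[PQR] = ½·(12·(-20−(-31/2)) + 20·(-31/2−(11/2)) + 19·(11/2−(-20))) = ½·(-54 − 420 + 969/2) = 21/4.
[PQS] = ½·(12·(-20−(-51/4)) + 20·(-51/4−(11/2)) + 18·(11/2−(-20))) = ½·(-87 − 365 + 459) = 7/2, so the ratio is (7/2)/(21/4) = 2/3.

2/3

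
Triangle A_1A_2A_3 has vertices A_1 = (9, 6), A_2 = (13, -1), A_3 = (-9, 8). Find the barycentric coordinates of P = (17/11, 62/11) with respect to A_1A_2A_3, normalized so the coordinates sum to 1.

Signed area of the reference triangle: [A_1A_2A_3] = ½·(9·(-1−8) + 13·(8−6) + (-9)·(6−(-1))) = ½·(-81 + 26 − 63) = -59.
[PA_2A_3] = ½·((17/11)·(-1−8) + 13·(8−(62/11)) + (-9)·(62/11−(-1))) = ½·(-153/11 + 338/11 − 657/11) = -236/11, so the A_1-coordinate is (-236/11)/(-59) = 4/11.
[A_1PA_3] = ½·(9·(62/11−8) + (17/11)·(8−6) + (-9)·(6−(62/11))) = ½·(-234/11 + 34/11 − 36/11) = -118/11, so the A_2-coordinate is 2/11.
[A_1A_2P] = ½·(9·(-1−(62/11)) + 13·(62/11−6) + (17/11)·(6−(-1))) = ½·(-657/11 − 52/11 + 119/11) = -295/11, so the A_3-coordinate is 5/11.

(4/11, 2/11, 5/11)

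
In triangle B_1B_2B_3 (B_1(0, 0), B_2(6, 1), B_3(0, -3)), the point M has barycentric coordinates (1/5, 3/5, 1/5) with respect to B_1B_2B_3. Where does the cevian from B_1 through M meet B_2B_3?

Line B_1M meets B_2B_3 where the B_1-coordinate vanishes; zeroing M's B_1-weight and renormalizing leaves B_2, B_3-weights 3/5 : 1/5 → (3/4, 1/4).
So N = (3/4)·B_2 + (1/4)·B_3 = (9/2, 0).

(9/2, 0)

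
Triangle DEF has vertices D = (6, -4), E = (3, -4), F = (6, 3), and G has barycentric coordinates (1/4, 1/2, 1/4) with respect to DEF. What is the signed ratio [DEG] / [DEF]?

The signed ratio [DEG]/[DEF] equals the barycentric coordinate of G at vertex F, which is 1/4.

1/4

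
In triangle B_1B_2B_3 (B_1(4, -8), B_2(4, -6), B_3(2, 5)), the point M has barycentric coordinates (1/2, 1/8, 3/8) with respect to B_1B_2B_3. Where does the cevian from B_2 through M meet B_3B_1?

Line B_2M meets B_3B_1 where the B_2-coordinate vanishes; zeroing M's B_2-weight and renormalizing leaves B_3, B_1-weights 3/8 : 1/2 → (3/7, 4/7).
So N = (3/7)·B_3 + (4/7)·B_1 = (22/7, -17/7).

(22/7, -17/7)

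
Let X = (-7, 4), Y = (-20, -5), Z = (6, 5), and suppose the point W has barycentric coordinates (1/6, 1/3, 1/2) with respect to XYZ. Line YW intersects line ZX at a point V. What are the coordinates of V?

Line YW meets ZX where the Y-coordinate vanishes; zeroing W's Y-weight and renormalizing leaves Z, X-weights 1/2 : 1/6 → (3/4, 1/4).
So V = (3/4)·Z + (1/4)·X = (11/4, 19/4).

(11/4, 19/4)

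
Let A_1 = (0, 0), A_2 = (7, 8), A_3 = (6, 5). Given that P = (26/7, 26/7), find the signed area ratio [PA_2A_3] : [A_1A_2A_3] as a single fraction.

[A_1A_2A_3] = ½·(0·(8−5) + 7·(5−0) + 6·(0−8)) = ½·(0 + 35 − 48) = -13/2.
[PA_2A_3] = ½·((26/7)·(8−5) + 7·(5−(26/7)) + 6·(26/7−8)) = ½·(78/7 + 9 − 180/7) = -39/14, so the ratio is (-39/14)/(-13/2) = 3/7.

3/7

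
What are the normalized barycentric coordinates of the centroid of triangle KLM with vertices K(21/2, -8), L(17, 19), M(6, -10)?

(1/3, 1/3, 1/3)

The centroid is the average of the vertices, so each weight is 1/3.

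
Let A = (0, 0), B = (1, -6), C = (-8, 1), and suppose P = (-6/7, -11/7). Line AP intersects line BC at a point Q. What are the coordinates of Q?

(-2, -11/3)

Barycentric coordinates of P with respect to ABC: (4/7, 2/7, 1/7).
On side BC the A-coordinate is zero; dropping P's A-weight 4/7 and renormalizing the remaining 2/7 : 1/7 gives weights 2/3, 1/3 on B, C.
Q = (2/3)·(1, -6) + (1/3)·(-8, 1) = (-2, -11/3).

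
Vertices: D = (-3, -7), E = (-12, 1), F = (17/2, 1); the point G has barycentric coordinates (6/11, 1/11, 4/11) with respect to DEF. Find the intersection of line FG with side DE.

Line FG meets DE where the F-coordinate vanishes; zeroing G's F-weight and renormalizing leaves D, E-weights 6/11 : 1/11 → (6/7, 1/7).
So H = (6/7)·D + (1/7)·E = (-30/7, -41/7).

(-30/7, -41/7)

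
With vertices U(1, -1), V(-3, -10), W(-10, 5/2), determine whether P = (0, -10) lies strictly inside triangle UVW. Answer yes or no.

no

Barycentric coordinates of P: (75/226, 205/226, -27/113).
The three coordinates are positive, positive, negative; a point is interior exactly when all three are positive.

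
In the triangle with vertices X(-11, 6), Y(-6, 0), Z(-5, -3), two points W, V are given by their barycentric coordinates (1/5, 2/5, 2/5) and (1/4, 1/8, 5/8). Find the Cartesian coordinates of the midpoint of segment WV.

(-529/80, -3/16)

Barycentric coordinates of the midpoint are the average: (9/40, 21/80, 41/80).
Converting: (9/40)·X + (21/80)·Y + (41/80)·Z = (-529/80, -3/16).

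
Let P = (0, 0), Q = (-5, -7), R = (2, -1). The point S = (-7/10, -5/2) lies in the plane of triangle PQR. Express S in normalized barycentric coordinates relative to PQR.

(3/10, 3/10, 2/5)

Signed area of the reference triangle: [PQR] = ½·(0·(-7−(-1)) + (-5)·(-1−0) + 2·(0−(-7))) = ½·(0 + 5 + 14) = 19/2.
[SQR] = ½·((-7/10)·(-7−(-1)) + (-5)·(-1−(-5/2)) + 2·(-5/2−(-7))) = ½·(21/5 − 15/2 + 9) = 57/20, so the P-coordinate is (57/20)/(19/2) = 3/10.
[PSR] = ½·(0·(-5/2−(-1)) + (-7/10)·(-1−0) + 2·(0−(-5/2))) = ½·(0 + 7/10 + 5) = 57/20, so the Q-coordinate is 3/10.
[PQS] = ½·(0·(-7−(-5/2)) + (-5)·(-5/2−0) + (-7/10)·(0−(-7))) = ½·(0 + 25/2 − 49/10) = 19/5, so the R-coordinate is 2/5.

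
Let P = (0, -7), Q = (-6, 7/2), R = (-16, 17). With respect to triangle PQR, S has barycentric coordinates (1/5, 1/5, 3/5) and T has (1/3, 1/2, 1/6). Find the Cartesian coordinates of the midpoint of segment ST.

(-247/30, 47/8)

Barycentric coordinates of the midpoint are the average: (4/15, 7/20, 23/60).
Converting: (4/15)·P + (7/20)·Q + (23/60)·R = (-247/30, 47/8).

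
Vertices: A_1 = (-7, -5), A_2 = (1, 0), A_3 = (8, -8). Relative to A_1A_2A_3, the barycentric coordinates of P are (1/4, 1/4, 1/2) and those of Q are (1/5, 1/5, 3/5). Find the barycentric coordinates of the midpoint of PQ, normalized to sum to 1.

Since both coordinate triples sum to 1, the midpoint's barycentrics are the componentwise average.
(1/4+1/5)/2 = 9/40; similarly 9/40 and 11/20.

(9/40, 9/40, 11/20)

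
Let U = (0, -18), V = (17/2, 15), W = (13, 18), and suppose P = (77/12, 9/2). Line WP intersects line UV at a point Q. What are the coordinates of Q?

Barycentric coordinates of P with respect to UVW: (1/3, 1/2, 1/6).
On side UV the W-coordinate is zero; dropping P's W-weight 1/6 and renormalizing the remaining 1/3 : 1/2 gives weights 2/5, 3/5 on U, V.
Q = (2/5)·(0, -18) + (3/5)·(17/2, 15) = (51/10, 9/5).

(51/10, 9/5)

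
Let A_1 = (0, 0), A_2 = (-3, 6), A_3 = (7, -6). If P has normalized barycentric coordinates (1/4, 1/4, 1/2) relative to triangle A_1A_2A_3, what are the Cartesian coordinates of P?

(11/4, -3/2)

P = (1/4)·A_1 + (1/4)·A_2 + (1/2)·A_3.
x-coordinate: (1/4)·0 + (1/4)·(-3) + (1/2)·7 = 11/4.
y-coordinate: (1/4)·0 + (1/4)·6 + (1/2)·(-6) = -3/2.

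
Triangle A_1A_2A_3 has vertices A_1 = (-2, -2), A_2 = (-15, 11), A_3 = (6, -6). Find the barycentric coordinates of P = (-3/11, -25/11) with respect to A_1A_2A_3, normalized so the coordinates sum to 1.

Signed area of the reference triangle: [A_1A_2A_3] = ½·((-2)·(11−(-6)) + (-15)·(-6−(-2)) + 6·(-2−11)) = ½·(-34 + 60 − 78) = -26.
[PA_2A_3] = ½·((-3/11)·(11−(-6)) + (-15)·(-6−(-25/11)) + 6·(-25/11−11)) = ½·(-51/11 + 615/11 − 876/11) = -156/11, so the A_1-coordinate is (-156/11)/(-26) = 6/11.
[A_1PA_3] = ½·((-2)·(-25/11−(-6)) + (-3/11)·(-6−(-2)) + 6·(-2−(-25/11))) = ½·(-82/11 + 12/11 + 18/11) = -26/11, so the A_2-coordinate is 1/11.
[A_1A_2P] = ½·((-2)·(11−(-25/11)) + (-15)·(-25/11−(-2)) + (-3/11)·(-2−11)) = ½·(-292/11 + 45/11 + 39/11) = -104/11, so the A_3-coordinate is 4/11.
Check: 6/11 + 1/11 + 4/11 = 1.

(6/11, 1/11, 4/11)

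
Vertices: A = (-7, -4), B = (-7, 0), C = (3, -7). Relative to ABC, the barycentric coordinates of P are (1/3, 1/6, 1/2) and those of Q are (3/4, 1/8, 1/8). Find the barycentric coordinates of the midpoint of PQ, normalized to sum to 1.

Since both coordinate triples sum to 1, the midpoint's barycentrics are the componentwise average.
(1/3+3/4)/2 = 13/24; similarly 7/48 and 5/16.

(13/24, 7/48, 5/16)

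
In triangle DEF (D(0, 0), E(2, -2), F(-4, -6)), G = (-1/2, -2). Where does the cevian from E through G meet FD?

Barycentric coordinates of G with respect to DEF: (1/2, 1/4, 1/4).
On side FD the E-coordinate is zero; dropping G's E-weight 1/4 and renormalizing the remaining 1/4 : 1/2 gives weights 1/3, 2/3 on F, D.
H = (1/3)·(-4, -6) + (2/3)·(0, 0) = (-4/3, -2).

(-4/3, -2)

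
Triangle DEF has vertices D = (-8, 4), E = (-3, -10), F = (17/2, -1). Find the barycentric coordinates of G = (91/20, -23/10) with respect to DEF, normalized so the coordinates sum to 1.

(1/10, 1/5, 7/10)

Signed area of the reference triangle: [DEF] = ½·((-8)·(-10−(-1)) + (-3)·(-1−4) + (17/2)·(4−(-10))) = ½·(72 + 15 + 119) = 103.
[GEF] = ½·((91/20)·(-10−(-1)) + (-3)·(-1−(-23/10)) + (17/2)·(-23/10−(-10))) = ½·(-819/20 − 39/10 + 1309/20) = 103/10, so the D-coordinate is (103/10)/103 = 1/10.
[DGF] = ½·((-8)·(-23/10−(-1)) + (91/20)·(-1−4) + (17/2)·(4−(-23/10))) = ½·(52/5 − 91/4 + 1071/20) = 103/5, so the E-coordinate is 1/5.
[DEG] = ½·((-8)·(-10−(-23/10)) + (-3)·(-23/10−4) + (91/20)·(4−(-10))) = ½·(308/5 + 189/10 + 637/10) = 721/10, so the F-coordinate is 7/10.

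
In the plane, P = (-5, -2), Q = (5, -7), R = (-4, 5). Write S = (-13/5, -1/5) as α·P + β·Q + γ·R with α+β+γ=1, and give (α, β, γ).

(2/5, 1/5, 2/5)

Signed area of the reference triangle: [PQR] = ½·((-5)·(-7−5) + 5·(5−(-2)) + (-4)·(-2−(-7))) = ½·(60 + 35 − 20) = 75/2.
[SQR] = ½·((-13/5)·(-7−5) + 5·(5−(-1/5)) + (-4)·(-1/5−(-7))) = ½·(156/5 + 26 − 136/5) = 15, so the P-coordinate is 15/(75/2) = 2/5.
[PSR] = ½·((-5)·(-1/5−5) + (-13/5)·(5−(-2)) + (-4)·(-2−(-1/5))) = ½·(26 − 91/5 + 36/5) = 15/2, so the Q-coordinate is 1/5.
[PQS] = ½·((-5)·(-7−(-1/5)) + 5·(-1/5−(-2)) + (-13/5)·(-2−(-7))) = ½·(34 + 9 − 13) = 15, so the R-coordinate is 2/5.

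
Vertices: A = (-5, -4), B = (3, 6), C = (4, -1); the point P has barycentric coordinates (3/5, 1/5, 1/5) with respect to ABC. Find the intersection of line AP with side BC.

(7/2, 5/2)

Line AP meets BC where the A-coordinate vanishes; zeroing P's A-weight and renormalizing leaves B, C-weights 1/5 : 1/5 → (1/2, 1/2).
So Q = (1/2)·B + (1/2)·C = (7/2, 5/2).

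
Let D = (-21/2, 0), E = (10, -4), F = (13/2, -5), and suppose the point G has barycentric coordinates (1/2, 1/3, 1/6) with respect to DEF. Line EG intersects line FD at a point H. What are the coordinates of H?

(-25/4, -5/4)

Line EG meets FD where the E-coordinate vanishes; zeroing G's E-weight and renormalizing leaves F, D-weights 1/6 : 1/2 → (1/4, 3/4).
So H = (1/4)·F + (3/4)·D = (-25/4, -5/4).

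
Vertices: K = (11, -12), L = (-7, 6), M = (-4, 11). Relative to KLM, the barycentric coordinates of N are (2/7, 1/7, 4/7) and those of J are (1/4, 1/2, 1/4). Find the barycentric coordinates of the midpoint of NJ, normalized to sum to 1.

(15/56, 9/28, 23/56)

Since both coordinate triples sum to 1, the midpoint's barycentrics are the componentwise average.
(2/7+1/4)/2 = 15/56; similarly 9/28 and 23/56.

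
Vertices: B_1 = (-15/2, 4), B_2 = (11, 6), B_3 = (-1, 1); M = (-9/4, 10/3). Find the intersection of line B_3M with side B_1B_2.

Barycentric coordinates of M with respect to B_1B_2B_3: (1/2, 1/6, 1/3).
On side B_1B_2 the B_3-coordinate is zero; dropping M's B_3-weight 1/3 and renormalizing the remaining 1/2 : 1/6 gives weights 3/4, 1/4 on B_1, B_2.
N = (3/4)·(-15/2, 4) + (1/4)·(11, 6) = (-23/8, 9/2).

(-23/8, 9/2)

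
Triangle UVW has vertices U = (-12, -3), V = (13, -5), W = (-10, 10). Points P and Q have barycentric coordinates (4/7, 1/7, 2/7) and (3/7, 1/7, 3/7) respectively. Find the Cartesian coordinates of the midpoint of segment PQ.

Barycentric coordinates of the midpoint are the average: (1/2, 1/7, 5/14).
Converting: (1/2)·U + (1/7)·V + (5/14)·W = (-54/7, 19/14).

(-54/7, 19/14)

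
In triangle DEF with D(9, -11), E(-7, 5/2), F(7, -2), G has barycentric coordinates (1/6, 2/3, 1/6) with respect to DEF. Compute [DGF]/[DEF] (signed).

The signed ratio [DGF]/[DEF] equals the barycentric coordinate of G at vertex E, which is 2/3.

2/3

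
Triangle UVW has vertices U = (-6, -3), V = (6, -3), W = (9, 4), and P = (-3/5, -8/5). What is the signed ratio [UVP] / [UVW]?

[UVW] = ½·((-6)·(-3−4) + 6·(4−(-3)) + 9·(-3−(-3))) = ½·(42 + 42 + 0) = 42.
[UVP] = ½·((-6)·(-3−(-8/5)) + 6·(-8/5−(-3)) + (-3/5)·(-3−(-3))) = ½·(42/5 + 42/5 + 0) = 42/5, so the ratio is (42/5)/42 = 1/5.

1/5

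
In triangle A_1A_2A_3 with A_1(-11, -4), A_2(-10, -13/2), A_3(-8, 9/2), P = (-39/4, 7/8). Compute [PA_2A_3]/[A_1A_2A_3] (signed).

[A_1A_2A_3] = ½·((-11)·(-13/2−(9/2)) + (-10)·(9/2−(-4)) + (-8)·(-4−(-13/2))) = ½·(121 − 85 − 20) = 8.
[PA_2A_3] = ½·((-39/4)·(-13/2−(9/2)) + (-10)·(9/2−(7/8)) + (-8)·(7/8−(-13/2))) = ½·(429/4 − 145/4 − 59) = 6, so the ratio is 6/8 = 3/4.

3/4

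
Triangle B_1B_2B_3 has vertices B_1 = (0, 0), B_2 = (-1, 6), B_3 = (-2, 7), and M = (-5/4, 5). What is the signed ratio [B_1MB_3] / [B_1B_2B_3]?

1/4

[B_1B_2B_3] = ½·(0·(6−7) + (-1)·(7−0) + (-2)·(0−6)) = ½·(0 − 7 + 12) = 5/2.
[B_1MB_3] = ½·(0·(5−7) + (-5/4)·(7−0) + (-2)·(0−5)) = ½·(0 − 35/4 + 10) = 5/8, so the ratio is (5/8)/(5/2) = 1/4.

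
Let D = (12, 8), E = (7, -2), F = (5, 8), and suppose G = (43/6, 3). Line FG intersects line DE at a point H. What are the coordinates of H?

(33/4, 1/2)

Barycentric coordinates of G with respect to DEF: (1/6, 1/2, 1/3).
On side DE the F-coordinate is zero; dropping G's F-weight 1/3 and renormalizing the remaining 1/6 : 1/2 gives weights 1/4, 3/4 on D, E.
H = (1/4)·(12, 8) + (3/4)·(7, -2) = (33/4, 1/2).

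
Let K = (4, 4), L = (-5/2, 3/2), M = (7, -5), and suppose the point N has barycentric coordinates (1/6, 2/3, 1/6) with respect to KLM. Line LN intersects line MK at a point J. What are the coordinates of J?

Line LN meets MK where the L-coordinate vanishes; zeroing N's L-weight and renormalizing leaves M, K-weights 1/6 : 1/6 → (1/2, 1/2).
So J = (1/2)·M + (1/2)·K = (11/2, -1/2).

(11/2, -1/2)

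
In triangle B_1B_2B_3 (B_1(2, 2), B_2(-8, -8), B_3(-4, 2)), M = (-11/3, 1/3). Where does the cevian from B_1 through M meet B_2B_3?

(-24/5, 0)

Barycentric coordinates of M with respect to B_1B_2B_3: (1/6, 1/6, 2/3).
On side B_2B_3 the B_1-coordinate is zero; dropping M's B_1-weight 1/6 and renormalizing the remaining 1/6 : 2/3 gives weights 1/5, 4/5 on B_2, B_3.
N = (1/5)·(-8, -8) + (4/5)·(-4, 2) = (-24/5, 0).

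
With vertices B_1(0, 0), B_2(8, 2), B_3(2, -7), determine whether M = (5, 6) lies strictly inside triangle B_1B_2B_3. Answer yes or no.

Barycentric coordinates of M: (17/20, 47/60, -19/30).
The three coordinates are positive, positive, negative; a point is interior exactly when all three are positive.

no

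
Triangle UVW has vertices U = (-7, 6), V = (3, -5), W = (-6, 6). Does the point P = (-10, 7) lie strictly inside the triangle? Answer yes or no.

no

Barycentric coordinates of P: (35/11, -1/11, -23/11).
The three coordinates are positive, negative, negative; a point is interior exactly when all three are positive.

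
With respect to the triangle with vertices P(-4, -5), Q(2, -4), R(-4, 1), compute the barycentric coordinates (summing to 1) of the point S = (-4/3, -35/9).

(4/9, 4/9, 1/9)

Signed area of the reference triangle: [PQR] = ½·((-4)·(-4−1) + 2·(1−(-5)) + (-4)·(-5−(-4))) = ½·(20 + 12 + 4) = 18.
[SQR] = ½·((-4/3)·(-4−1) + 2·(1−(-35/9)) + (-4)·(-35/9−(-4))) = ½·(20/3 + 88/9 − 4/9) = 8, so the P-coordinate is 8/18 = 4/9.
[PSR] = ½·((-4)·(-35/9−1) + (-4/3)·(1−(-5)) + (-4)·(-5−(-35/9))) = ½·(176/9 − 8 + 40/9) = 8, so the Q-coordinate is 4/9.
[PQS] = ½·((-4)·(-4−(-35/9)) + 2·(-35/9−(-5)) + (-4/3)·(-5−(-4))) = ½·(4/9 + 20/9 + 4/3) = 2, so the R-coordinate is 1/9.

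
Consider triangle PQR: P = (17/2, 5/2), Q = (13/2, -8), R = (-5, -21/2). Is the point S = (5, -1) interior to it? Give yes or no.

yes

Barycentric coordinates of S: (337/463, 7/463, 119/463).
The three coordinates are positive, positive, positive; a point is interior exactly when all three are positive.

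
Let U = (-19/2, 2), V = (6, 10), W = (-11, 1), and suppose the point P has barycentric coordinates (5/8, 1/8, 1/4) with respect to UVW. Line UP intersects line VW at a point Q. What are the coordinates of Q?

(-16/3, 4)

Line UP meets VW where the U-coordinate vanishes; zeroing P's U-weight and renormalizing leaves V, W-weights 1/8 : 1/4 → (1/3, 2/3).
So Q = (1/3)·V + (2/3)·W = (-16/3, 4).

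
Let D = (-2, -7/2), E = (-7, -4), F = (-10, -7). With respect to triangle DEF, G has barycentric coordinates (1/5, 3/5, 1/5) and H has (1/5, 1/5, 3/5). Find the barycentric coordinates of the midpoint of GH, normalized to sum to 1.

Since both coordinate triples sum to 1, the midpoint's barycentrics are the componentwise average.
(1/5+1/5)/2 = 1/5; similarly 2/5 and 2/5.

(1/5, 2/5, 2/5)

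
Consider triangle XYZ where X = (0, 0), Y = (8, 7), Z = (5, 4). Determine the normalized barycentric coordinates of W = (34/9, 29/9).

Signed area of the reference triangle: [XYZ] = ½·(0·(7−4) + 8·(4−0) + 5·(0−7)) = ½·(0 + 32 − 35) = -3/2.
[WYZ] = ½·((34/9)·(7−4) + 8·(4−(29/9)) + 5·(29/9−7)) = ½·(34/3 + 56/9 − 170/9) = -2/3, so the X-coordinate is (-2/3)/(-3/2) = 4/9.
[XWZ] = ½·(0·(29/9−4) + (34/9)·(4−0) + 5·(0−(29/9))) = ½·(0 + 136/9 − 145/9) = -1/2, so the Y-coordinate is 1/3.
[XYW] = ½·(0·(7−(29/9)) + 8·(29/9−0) + (34/9)·(0−7)) = ½·(0 + 232/9 − 238/9) = -1/3, so the Z-coordinate is 2/9.

(4/9, 1/3, 2/9)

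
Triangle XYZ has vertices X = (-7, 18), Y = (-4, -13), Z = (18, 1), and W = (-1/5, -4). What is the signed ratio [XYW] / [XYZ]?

1/5

[XYZ] = ½·((-7)·(-13−1) + (-4)·(1−18) + 18·(18−(-13))) = ½·(98 + 68 + 558) = 362.
[XYW] = ½·((-7)·(-13−(-4)) + (-4)·(-4−18) + (-1/5)·(18−(-13))) = ½·(63 + 88 − 31/5) = 362/5, so the ratio is (362/5)/362 = 1/5.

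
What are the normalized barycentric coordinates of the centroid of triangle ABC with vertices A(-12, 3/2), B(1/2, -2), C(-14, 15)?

The centroid is the average of the vertices, so each weight is 1/3.

(1/3, 1/3, 1/3)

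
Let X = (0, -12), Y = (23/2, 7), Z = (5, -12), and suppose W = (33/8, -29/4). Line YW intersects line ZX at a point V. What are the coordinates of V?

(5/3, -12)

Barycentric coordinates of W with respect to XYZ: (1/2, 1/4, 1/4).
On side ZX the Y-coordinate is zero; dropping W's Y-weight 1/4 and renormalizing the remaining 1/4 : 1/2 gives weights 1/3, 2/3 on Z, X.
V = (1/3)·(5, -12) + (2/3)·(0, -12) = (5/3, -12).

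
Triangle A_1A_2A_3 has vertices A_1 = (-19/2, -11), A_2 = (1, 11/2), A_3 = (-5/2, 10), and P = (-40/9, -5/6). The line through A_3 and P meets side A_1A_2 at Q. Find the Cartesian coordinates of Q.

Barycentric coordinates of P with respect to A_1A_2A_3: (4/9, 1/3, 2/9).
On side A_1A_2 the A_3-coordinate is zero; dropping P's A_3-weight 2/9 and renormalizing the remaining 4/9 : 1/3 gives weights 4/7, 3/7 on A_1, A_2.
Q = (4/7)·(-19/2, -11) + (3/7)·(1, 11/2) = (-5, -55/14).

(-5, -55/14)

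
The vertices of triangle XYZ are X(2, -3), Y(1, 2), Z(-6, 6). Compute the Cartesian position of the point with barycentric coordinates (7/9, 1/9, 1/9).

W = (7/9)·X + (1/9)·Y + (1/9)·Z.
x-coordinate: (7/9)·2 + (1/9)·1 + (1/9)·(-6) = 1.
y-coordinate: (7/9)·(-3) + (1/9)·2 + (1/9)·6 = -13/9.

(1, -13/9)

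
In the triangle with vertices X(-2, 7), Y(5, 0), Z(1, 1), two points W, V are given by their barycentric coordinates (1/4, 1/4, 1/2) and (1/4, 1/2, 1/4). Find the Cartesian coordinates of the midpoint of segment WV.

(7/4, 17/8)

Barycentric coordinates of the midpoint are the average: (1/4, 3/8, 3/8).
Converting: (1/4)·X + (3/8)·Y + (3/8)·Z = (7/4, 17/8).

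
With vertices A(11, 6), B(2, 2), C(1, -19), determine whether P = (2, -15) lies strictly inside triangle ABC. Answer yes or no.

yes

Barycentric coordinates of P: (17/185, 3/37, 153/185).
The three coordinates are positive, positive, positive; a point is interior exactly when all three are positive.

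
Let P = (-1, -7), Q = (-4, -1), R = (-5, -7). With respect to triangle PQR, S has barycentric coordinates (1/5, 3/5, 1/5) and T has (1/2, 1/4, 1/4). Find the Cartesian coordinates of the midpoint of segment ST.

Barycentric coordinates of the midpoint are the average: (7/20, 17/40, 9/40).
Converting: (7/20)·P + (17/40)·Q + (9/40)·R = (-127/40, -89/20).

(-127/40, -89/20)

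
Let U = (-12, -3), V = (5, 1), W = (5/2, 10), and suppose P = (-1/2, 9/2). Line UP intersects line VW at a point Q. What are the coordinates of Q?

(10/3, 7)

Barycentric coordinates of P with respect to UVW: (1/4, 1/4, 1/2).
On side VW the U-coordinate is zero; dropping P's U-weight 1/4 and renormalizing the remaining 1/4 : 1/2 gives weights 1/3, 2/3 on V, W.
Q = (1/3)·(5, 1) + (2/3)·(5/2, 10) = (10/3, 7).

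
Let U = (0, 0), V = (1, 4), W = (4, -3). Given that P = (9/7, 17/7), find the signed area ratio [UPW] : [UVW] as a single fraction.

[UVW] = ½·(0·(4−(-3)) + 1·(-3−0) + 4·(0−4)) = ½·(0 − 3 − 16) = -19/2.
[UPW] = ½·(0·(17/7−(-3)) + (9/7)·(-3−0) + 4·(0−(17/7))) = ½·(0 − 27/7 − 68/7) = -95/14, so the ratio is (-95/14)/(-19/2) = 5/7.

5/7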